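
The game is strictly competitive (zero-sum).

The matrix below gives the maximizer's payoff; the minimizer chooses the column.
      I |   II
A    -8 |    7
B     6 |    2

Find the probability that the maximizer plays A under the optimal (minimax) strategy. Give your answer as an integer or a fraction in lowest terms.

4/19

Row minima are -8 and 2, so the maximizer's maximin is 2; column maxima are 6 and 7, so the minimizer's minimax is 6. These differ, so the equilibrium is in mixed strategies.
Let the maximizer play A with probability p. The minimizer is indifferent when −8p + 6(1−p) = 7p + 2(1−p), giving p = 4/19.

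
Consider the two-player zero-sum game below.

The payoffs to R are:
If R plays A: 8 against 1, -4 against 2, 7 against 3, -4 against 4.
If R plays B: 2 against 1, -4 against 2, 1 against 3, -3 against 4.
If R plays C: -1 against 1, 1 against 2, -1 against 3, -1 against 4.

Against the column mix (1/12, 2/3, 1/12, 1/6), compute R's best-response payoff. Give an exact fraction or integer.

A: (8)·(1/12) + (-4)·(2/3) + (7)·(1/12) + (-4)·(1/6) = -25/12.
B: (2)·(1/12) + (-4)·(2/3) + (1)·(1/12) + (-3)·(1/6) = -35/12.
C: (-1)·(1/12) + (1)·(2/3) + (-1)·(1/12) + (-1)·(1/6) = 1/3.
The best pure response is C with expected payoff 1/3.

1/3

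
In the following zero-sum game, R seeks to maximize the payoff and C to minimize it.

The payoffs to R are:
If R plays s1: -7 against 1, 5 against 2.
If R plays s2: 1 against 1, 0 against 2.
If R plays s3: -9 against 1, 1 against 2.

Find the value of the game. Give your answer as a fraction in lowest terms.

Row s3 is strictly dominated by row s1, so R never plays it.
The remaining 2×2 game on (s1, s2) × (1, 2) has no saddle point. Let R play s1 with probability p; indifference gives −7p + (1−p) = 5p, so p = 1/13.
Similarly C's optimal q on 1 is 5/13, and the value is -7·(5/13) + (5)·(8/13) = 5/13.

5/13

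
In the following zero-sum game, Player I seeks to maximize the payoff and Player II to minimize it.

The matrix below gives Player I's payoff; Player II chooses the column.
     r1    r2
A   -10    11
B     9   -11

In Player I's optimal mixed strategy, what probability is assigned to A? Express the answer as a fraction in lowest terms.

20/41

Row minima are -10 and -11, so Player I's maximin is -10; column maxima are 9 and 11, so Player II's minimax is 9. These differ, so the equilibrium is in mixed strategies.
Let Player I play A with probability p. Player II is indifferent when −10p + 9(1−p) = 11p − 11(1−p), giving p = 20/41.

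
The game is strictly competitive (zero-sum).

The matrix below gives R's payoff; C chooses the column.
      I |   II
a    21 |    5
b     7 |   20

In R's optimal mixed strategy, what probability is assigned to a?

Row minima are 5 and 7, so R's maximin is 7; column maxima are 21 and 20, so C's minimax is 20. These differ, so the equilibrium is in mixed strategies.
Let R play a with probability p. C is indifferent when 21p + 7(1−p) = 5p + 20(1−p), giving p = 13/29.

13/29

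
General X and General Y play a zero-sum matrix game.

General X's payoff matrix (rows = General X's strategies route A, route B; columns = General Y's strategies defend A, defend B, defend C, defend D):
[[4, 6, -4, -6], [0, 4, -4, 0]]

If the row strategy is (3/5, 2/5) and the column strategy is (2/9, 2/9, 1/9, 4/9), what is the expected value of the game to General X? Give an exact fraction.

-16/45

Against (2/9, 2/9, 1/9, 4/9), each row's expected payoff is route A: -8/9; route B: 4/9.
Taking the (3/5, 2/5)-weighted average: (3/5)·(-8/9) + (2/5)·(4/9) = -16/45.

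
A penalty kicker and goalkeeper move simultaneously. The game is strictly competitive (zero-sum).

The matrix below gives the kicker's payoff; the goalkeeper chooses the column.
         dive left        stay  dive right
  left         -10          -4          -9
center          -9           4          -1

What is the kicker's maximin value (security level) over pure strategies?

-9

The worst-case payoff for each row is left: -10, center: -9.
The best of these is -9.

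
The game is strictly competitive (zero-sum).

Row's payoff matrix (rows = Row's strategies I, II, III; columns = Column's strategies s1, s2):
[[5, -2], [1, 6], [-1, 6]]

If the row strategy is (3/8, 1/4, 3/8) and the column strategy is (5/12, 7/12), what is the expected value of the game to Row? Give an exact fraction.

119/48

Against (5/12, 7/12), each row's expected payoff is I: 11/12; II: 47/12; III: 37/12.
Taking the (3/8, 1/4, 3/8)-weighted average: (3/8)·(11/12) + (1/4)·(47/12) + (3/8)·(37/12) = 119/48.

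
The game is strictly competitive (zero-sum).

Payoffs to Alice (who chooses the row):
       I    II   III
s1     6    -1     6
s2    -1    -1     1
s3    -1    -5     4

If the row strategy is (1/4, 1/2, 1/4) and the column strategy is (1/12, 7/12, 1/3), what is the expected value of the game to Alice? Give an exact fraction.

Against (1/12, 7/12, 1/3), each row's expected payoff is s1: 23/12; s2: -1/3; s3: -5/3.
Taking the (1/4, 1/2, 1/4)-weighted average: (1/4)·(23/12) + (1/2)·(-1/3) + (1/4)·(-5/3) = -5/48.

-5/48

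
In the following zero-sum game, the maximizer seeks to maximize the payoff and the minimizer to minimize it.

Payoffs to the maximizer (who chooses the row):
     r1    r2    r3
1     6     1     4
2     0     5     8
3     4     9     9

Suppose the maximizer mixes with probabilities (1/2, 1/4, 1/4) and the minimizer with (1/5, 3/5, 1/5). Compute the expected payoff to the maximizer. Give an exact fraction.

Against (1/5, 3/5, 1/5), each row's expected payoff is 1: 13/5; 2: 23/5; 3: 8.
Taking the (1/2, 1/4, 1/4)-weighted average: (1/2)·(13/5) + (1/4)·(23/5) + (1/4)·(8) = 89/20.

89/20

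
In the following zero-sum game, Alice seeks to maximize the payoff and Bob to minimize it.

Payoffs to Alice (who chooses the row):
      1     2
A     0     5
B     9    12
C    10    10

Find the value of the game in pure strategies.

Row minima: 0, 9, 10 → Alice's maximin is 10.
Column maxima: 10, 12 → Bob's minimax is 10.
They coincide at (C, 1), so the value is 10.

10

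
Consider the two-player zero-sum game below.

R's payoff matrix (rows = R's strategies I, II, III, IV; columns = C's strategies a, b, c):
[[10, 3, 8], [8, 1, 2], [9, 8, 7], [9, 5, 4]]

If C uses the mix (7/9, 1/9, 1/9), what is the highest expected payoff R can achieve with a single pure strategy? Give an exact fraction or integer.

I: (10)·(7/9) + (3)·(1/9) + (8)·(1/9) = 9.
II: (8)·(7/9) + (1)·(1/9) + (2)·(1/9) = 59/9.
III: (9)·(7/9) + (8)·(1/9) + (7)·(1/9) = 26/3.
IV: (9)·(7/9) + (5)·(1/9) + (4)·(1/9) = 8.
The best pure response is I with expected payoff 9.

9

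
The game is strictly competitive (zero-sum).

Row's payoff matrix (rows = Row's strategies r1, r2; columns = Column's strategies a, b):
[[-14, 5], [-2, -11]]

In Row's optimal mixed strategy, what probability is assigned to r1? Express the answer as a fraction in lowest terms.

9/28

Row minima are -14 and -11, so Row's maximin is -11; column maxima are -2 and 5, so Column's minimax is -2. These differ, so the equilibrium is in mixed strategies.
Let Row play r1 with probability p. Column is indifferent when −14p − 2(1−p) = 5p − 11(1−p), giving p = 9/28.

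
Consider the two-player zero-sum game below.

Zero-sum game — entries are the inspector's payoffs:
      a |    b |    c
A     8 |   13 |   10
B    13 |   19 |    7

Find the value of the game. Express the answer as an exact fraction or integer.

37/4

Column b is strictly dominated by a for the inspectee (it gives the inspector more in every row).
The remaining 2×2 game on (A, B) × (a, c) has no saddle point. Let the inspector play A with probability p; indifference gives 8p + 13(1−p) = 10p + 7(1−p), so p = 3/4.
Similarly the inspectee's optimal q on a is 3/8, and the value is 8·(3/8) + (10)·(5/8) = 37/4.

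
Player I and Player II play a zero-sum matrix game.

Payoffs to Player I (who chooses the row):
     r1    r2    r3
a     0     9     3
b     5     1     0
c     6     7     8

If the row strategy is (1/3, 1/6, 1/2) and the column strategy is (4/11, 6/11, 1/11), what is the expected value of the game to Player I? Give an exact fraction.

181/33

Against (4/11, 6/11, 1/11), each row's expected payoff is a: 57/11; b: 26/11; c: 74/11.
Taking the (1/3, 1/6, 1/2)-weighted average: (1/3)·(57/11) + (1/6)·(26/11) + (1/2)·(74/11) = 181/33.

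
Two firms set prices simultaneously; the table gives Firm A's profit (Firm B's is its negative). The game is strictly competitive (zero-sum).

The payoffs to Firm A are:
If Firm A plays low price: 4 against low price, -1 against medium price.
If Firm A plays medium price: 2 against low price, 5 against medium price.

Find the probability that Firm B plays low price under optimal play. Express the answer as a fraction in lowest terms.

Row minima are -1 and 2, so Firm A's maximin is 2; column maxima are 4 and 5, so Firm B's minimax is 4. These differ, so the equilibrium is in mixed strategies.
Let Firm B play low price with probability q. Firm A is indifferent when 4q − (1−q) = 2q + 5(1−q), giving q = 3/4.

3/4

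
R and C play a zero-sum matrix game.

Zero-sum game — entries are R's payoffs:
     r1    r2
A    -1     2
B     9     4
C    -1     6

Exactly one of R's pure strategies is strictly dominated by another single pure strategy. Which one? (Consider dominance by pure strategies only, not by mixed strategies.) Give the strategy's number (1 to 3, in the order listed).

Compare A with B: 9 > -1, 4 > 2.
So B strictly dominates A for R; A is strictly dominated.

1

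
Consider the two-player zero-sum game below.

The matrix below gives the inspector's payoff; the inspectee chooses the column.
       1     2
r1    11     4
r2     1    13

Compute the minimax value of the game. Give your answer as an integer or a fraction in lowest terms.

Row minima are 4 and 1, so the inspector's maximin is 4; column maxima are 11 and 13, so the inspectee's minimax is 11. These differ, so the equilibrium is in mixed strategies.
Let the inspector play r1 with probability p. The inspectee is indifferent when 11p + (1−p) = 4p + 13(1−p), giving p = 12/19.
Let the inspectee play 1 with probability q. The inspector is indifferent when 11q + 4(1−q) = q + 13(1−q), giving q = 9/19.
The value is 11·(9/19) + (4)·(10/19) = 139/19.

139/19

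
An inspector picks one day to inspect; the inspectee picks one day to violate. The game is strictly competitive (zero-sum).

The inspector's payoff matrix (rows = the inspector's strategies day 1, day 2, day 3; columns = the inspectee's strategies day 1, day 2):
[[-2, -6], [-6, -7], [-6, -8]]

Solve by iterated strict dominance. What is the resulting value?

Column day 1 is strictly dominated by day 2 for the inspectee (-6<-2, -7<-6, -8<-6); eliminate day 1.
Row day 2 is strictly dominated by row day 1 (-6>-7); eliminate day 2.
Row day 3 is strictly dominated by row day 1 (-6>-8); eliminate day 3.
Only (day 1, day 2) remains, with payoff -6.

-6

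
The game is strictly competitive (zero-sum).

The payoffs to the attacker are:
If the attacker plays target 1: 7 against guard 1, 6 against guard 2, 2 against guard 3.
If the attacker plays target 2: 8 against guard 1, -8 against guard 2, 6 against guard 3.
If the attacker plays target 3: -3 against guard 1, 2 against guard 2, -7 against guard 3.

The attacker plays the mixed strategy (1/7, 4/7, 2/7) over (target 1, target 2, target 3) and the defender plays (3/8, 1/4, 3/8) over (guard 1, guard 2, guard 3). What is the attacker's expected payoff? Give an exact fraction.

Against (3/8, 1/4, 3/8), each row's expected payoff is target 1: 39/8; target 2: 13/4; target 3: -13/4.
Taking the (1/7, 4/7, 2/7)-weighted average: (1/7)·(39/8) + (4/7)·(13/4) + (2/7)·(-13/4) = 13/8.

13/8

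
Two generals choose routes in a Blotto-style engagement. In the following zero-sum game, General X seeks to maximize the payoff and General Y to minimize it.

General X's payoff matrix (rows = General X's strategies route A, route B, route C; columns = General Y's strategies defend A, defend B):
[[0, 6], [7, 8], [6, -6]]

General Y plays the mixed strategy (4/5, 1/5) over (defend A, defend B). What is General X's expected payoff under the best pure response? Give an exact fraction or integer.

36/5

route A: (0)·(4/5) + (6)·(1/5) = 6/5.
route B: (7)·(4/5) + (8)·(1/5) = 36/5.
route C: (6)·(4/5) + (-6)·(1/5) = 18/5.
The best pure response is route B with expected payoff 36/5.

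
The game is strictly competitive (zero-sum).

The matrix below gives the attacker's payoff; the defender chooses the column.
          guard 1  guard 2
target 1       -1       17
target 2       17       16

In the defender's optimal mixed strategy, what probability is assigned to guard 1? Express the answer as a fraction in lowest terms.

1/19

Row minima are -1 and 16, so the attacker's maximin is 16; column maxima are 17 and 17, so the defender's minimax is 17. These differ, so the equilibrium is in mixed strategies.
Let the defender play guard 1 with probability q. The attacker is indifferent when −q + 17(1−q) = 17q + 16(1−q), giving q = 1/19.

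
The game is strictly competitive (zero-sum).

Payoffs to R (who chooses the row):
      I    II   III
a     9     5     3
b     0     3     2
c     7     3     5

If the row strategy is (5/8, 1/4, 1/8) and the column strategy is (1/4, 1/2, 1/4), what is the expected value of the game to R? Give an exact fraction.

Against (1/4, 1/2, 1/4), each row's expected payoff is a: 11/2; b: 2; c: 9/2.
Taking the (5/8, 1/4, 1/8)-weighted average: (5/8)·(11/2) + (1/4)·(2) + (1/8)·(9/2) = 9/2.

9/2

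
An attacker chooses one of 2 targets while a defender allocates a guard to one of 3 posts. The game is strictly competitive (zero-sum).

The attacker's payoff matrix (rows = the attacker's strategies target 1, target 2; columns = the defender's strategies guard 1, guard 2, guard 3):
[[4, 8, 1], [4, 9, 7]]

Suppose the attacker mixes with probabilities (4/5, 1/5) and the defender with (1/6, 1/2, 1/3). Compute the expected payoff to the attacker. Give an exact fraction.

11/2

Against (1/6, 1/2, 1/3), each row's expected payoff is target 1: 5; target 2: 15/2.
Taking the (4/5, 1/5)-weighted average: (4/5)·(5) + (1/5)·(15/2) = 11/2.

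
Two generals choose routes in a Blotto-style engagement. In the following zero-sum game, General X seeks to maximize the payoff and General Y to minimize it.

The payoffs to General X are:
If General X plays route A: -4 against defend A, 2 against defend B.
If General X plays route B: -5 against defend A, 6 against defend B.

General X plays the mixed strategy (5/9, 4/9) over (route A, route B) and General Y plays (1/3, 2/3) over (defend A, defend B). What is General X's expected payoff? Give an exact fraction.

Against (1/3, 2/3), each row's expected payoff is route A: 0; route B: 7/3.
Taking the (5/9, 4/9)-weighted average: (5/9)·(0) + (4/9)·(7/3) = 28/27.

28/27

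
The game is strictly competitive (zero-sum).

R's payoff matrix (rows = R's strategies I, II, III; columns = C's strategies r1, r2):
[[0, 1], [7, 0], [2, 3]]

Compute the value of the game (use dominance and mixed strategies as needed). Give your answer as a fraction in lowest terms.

21/8

Row I is strictly dominated by row III, so R never plays it.
The remaining 2×2 game on (II, III) × (r1, r2) has no saddle point. Let R play II with probability p; indifference gives 7p + 2(1−p) = 3(1−p), so p = 1/8.
Similarly C's optimal q on r1 is 3/8, and the value is 7·(3/8) + (0)·(5/8) = 21/8.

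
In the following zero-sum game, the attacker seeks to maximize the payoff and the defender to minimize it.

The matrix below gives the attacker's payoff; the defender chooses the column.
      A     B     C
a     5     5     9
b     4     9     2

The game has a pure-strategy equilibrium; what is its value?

5

Row minima: 5, 2 → the attacker's maximin is 5.
Column maxima: 5, 9, 9 → the defender's minimax is 5.
They coincide at (a, A), so the value is 5.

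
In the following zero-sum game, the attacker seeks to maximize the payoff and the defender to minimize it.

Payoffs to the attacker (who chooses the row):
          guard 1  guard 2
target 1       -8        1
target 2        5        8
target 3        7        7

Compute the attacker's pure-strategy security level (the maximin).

7

The worst-case payoff for each row is target 1: -8, target 2: 5, target 3: 7.
The best of these is 7.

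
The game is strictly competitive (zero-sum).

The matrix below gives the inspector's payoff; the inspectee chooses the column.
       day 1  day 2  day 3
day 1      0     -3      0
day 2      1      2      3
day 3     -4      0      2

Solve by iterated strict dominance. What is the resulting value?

Column day 3 is strictly dominated by day 2 for the inspectee (-3<0, 2<3, 0<2); eliminate day 3.
Row day 3 is strictly dominated by row day 2 (1>-4, 2>0); eliminate day 3.
Row day 1 is strictly dominated by row day 2 (1>0, 2>-3); eliminate day 1.
Column day 2 is strictly dominated by day 1 for the inspectee (1<2); eliminate day 2.
Only (day 2, day 1) remains, with payoff 1.

1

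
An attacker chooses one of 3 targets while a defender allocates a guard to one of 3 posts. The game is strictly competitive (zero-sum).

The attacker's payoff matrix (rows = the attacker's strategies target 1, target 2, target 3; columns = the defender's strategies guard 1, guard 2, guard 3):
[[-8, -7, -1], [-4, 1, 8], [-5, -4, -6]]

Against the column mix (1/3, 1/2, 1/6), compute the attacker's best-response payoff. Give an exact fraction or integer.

target 1: (-8)·(1/3) + (-7)·(1/2) + (-1)·(1/6) = -19/3.
target 2: (-4)·(1/3) + (1)·(1/2) + (8)·(1/6) = 1/2.
target 3: (-5)·(1/3) + (-4)·(1/2) + (-6)·(1/6) = -14/3.
The best pure response is target 2 with expected payoff 1/2.

1/2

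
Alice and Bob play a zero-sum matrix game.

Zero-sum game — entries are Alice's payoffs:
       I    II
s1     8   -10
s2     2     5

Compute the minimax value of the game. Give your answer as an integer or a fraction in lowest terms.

20/7

Row minima are -10 and 2, so Alice's maximin is 2; column maxima are 8 and 5, so Bob's minimax is 5. These differ, so the equilibrium is in mixed strategies.
Let Alice play s1 with probability p. Bob is indifferent when 8p + 2(1−p) = −10p + 5(1−p), giving p = 1/7.
Let Bob play I with probability q. Alice is indifferent when 8q − 10(1−q) = 2q + 5(1−q), giving q = 5/7.
The value is 8·(5/7) + (-10)·(2/7) = 20/7.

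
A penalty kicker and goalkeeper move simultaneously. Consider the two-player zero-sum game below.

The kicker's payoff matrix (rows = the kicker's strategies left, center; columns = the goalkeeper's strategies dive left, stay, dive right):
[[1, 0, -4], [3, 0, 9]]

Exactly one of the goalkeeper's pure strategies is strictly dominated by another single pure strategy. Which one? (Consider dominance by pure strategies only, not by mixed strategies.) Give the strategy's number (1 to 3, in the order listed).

1

The goalkeeper prefers columns that give the kicker less. Compare dive left with stay: 0 < 1, 0 < 3.
So stay strictly dominates dive left for the goalkeeper; dive left is strictly dominated.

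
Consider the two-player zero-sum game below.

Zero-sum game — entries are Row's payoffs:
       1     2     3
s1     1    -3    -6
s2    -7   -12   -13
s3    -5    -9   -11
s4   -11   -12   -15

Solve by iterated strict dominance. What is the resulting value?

-6

Row s4 is strictly dominated by row s1 (1>-11, -3>-12, -6>-15); eliminate s4.
Column 1 is strictly dominated by 2 for Column (-3<1, -12<-7, -9<-5); eliminate 1.
Row s3 is strictly dominated by row s1 (-3>-9, -6>-11); eliminate s3.
Column 2 is strictly dominated by 3 for Column (-6<-3, -13<-12); eliminate 2.
Row s2 is strictly dominated by row s1 (-6>-13); eliminate s2.
Only (s1, 3) remains, with payoff -6.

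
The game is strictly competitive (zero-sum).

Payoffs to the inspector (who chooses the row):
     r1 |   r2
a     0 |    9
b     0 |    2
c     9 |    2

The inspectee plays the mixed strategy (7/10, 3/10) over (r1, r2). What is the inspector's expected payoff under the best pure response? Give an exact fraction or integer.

69/10

a: (0)·(7/10) + (9)·(3/10) = 27/10.
b: (0)·(7/10) + (2)·(3/10) = 3/5.
c: (9)·(7/10) + (2)·(3/10) = 69/10.
The best pure response is c with expected payoff 69/10.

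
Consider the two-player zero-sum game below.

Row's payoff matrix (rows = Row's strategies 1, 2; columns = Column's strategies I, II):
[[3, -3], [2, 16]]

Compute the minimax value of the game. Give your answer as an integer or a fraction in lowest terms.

27/10

Row minima are -3 and 2, so Row's maximin is 2; column maxima are 3 and 16, so Column's minimax is 3. These differ, so the equilibrium is in mixed strategies.
Let Row play 1 with probability p. Column is indifferent when 3p + 2(1−p) = −3p + 16(1−p), giving p = 7/10.
Let Column play I with probability q. Row is indifferent when 3q − 3(1−q) = 2q + 16(1−q), giving q = 19/20.
The value is 3·(19/20) + (-3)·(1/20) = 27/10.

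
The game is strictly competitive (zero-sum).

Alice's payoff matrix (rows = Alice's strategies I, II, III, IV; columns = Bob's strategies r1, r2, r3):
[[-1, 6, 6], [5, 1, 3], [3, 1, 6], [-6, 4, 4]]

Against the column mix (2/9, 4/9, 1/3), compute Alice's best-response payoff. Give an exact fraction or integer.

I: (-1)·(2/9) + (6)·(4/9) + (6)·(1/3) = 40/9.
II: (5)·(2/9) + (1)·(4/9) + (3)·(1/3) = 23/9.
III: (3)·(2/9) + (1)·(4/9) + (6)·(1/3) = 28/9.
IV: (-6)·(2/9) + (4)·(4/9) + (4)·(1/3) = 16/9.
The best pure response is I with expected payoff 40/9.

40/9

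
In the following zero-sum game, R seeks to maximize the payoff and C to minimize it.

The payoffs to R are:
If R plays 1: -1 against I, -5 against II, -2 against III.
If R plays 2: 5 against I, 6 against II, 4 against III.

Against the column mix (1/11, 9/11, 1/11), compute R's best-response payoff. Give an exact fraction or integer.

63/11

1: (-1)·(1/11) + (-5)·(9/11) + (-2)·(1/11) = -48/11.
2: (5)·(1/11) + (6)·(9/11) + (4)·(1/11) = 63/11.
The best pure response is 2 with expected payoff 63/11.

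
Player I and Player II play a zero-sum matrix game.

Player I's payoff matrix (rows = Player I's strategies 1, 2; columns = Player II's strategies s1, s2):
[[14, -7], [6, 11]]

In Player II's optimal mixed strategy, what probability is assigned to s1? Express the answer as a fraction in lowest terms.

Row minima are -7 and 6, so Player I's maximin is 6; column maxima are 14 and 11, so Player II's minimax is 11. These differ, so the equilibrium is in mixed strategies.
Let Player II play s1 with probability q. Player I is indifferent when 14q − 7(1−q) = 6q + 11(1−q), giving q = 9/13.

9/13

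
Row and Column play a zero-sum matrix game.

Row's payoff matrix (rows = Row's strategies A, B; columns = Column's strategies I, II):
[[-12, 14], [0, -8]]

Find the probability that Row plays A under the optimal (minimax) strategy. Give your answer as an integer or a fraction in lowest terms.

Row minima are -12 and -8, so Row's maximin is -8; column maxima are 0 and 14, so Column's minimax is 0. These differ, so the equilibrium is in mixed strategies.
Let Row play A with probability p. Column is indifferent when −12p = 14p − 8(1−p), giving p = 4/17.

4/17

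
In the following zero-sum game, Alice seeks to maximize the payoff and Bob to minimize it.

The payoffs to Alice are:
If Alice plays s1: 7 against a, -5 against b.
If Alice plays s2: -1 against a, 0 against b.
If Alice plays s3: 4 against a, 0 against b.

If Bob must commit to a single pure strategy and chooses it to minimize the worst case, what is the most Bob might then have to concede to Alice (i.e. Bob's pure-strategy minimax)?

The worst case (largest entry) in each column is a: 7, b: 0.
The best (smallest) of these is 0.

0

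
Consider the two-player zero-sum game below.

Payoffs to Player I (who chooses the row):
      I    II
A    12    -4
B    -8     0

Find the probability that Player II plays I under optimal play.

1/6

Row minima are -4 and -8, so Player I's maximin is -4; column maxima are 12 and 0, so Player II's minimax is 0. These differ, so the equilibrium is in mixed strategies.
Let Player II play I with probability q. Player I is indifferent when 12q − 4(1−q) = −8q, giving q = 1/6.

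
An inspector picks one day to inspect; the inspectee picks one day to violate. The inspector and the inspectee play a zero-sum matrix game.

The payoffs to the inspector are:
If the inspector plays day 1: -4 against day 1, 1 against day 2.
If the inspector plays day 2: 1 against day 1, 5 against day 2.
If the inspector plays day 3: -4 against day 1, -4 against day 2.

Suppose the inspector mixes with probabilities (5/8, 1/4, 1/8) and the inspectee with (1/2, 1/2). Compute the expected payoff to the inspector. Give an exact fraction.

-11/16

Against (1/2, 1/2), each row's expected payoff is day 1: -3/2; day 2: 3; day 3: -4.
Taking the (5/8, 1/4, 1/8)-weighted average: (5/8)·(-3/2) + (1/4)·(3) + (1/8)·(-4) = -11/16.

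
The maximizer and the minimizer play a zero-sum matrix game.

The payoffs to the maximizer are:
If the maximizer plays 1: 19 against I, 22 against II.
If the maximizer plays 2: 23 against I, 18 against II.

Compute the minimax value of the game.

41/2

Row minima are 19 and 18, so the maximizer's maximin is 19; column maxima are 23 and 22, so the minimizer's minimax is 22. These differ, so the equilibrium is in mixed strategies.
Let the maximizer play 1 with probability p. The minimizer is indifferent when 19p + 23(1−p) = 22p + 18(1−p), giving p = 5/8.
Let the minimizer play I with probability q. The maximizer is indifferent when 19q + 22(1−q) = 23q + 18(1−q), giving q = 1/2.
The value is 19·(1/2) + (22)·(1/2) = 41/2.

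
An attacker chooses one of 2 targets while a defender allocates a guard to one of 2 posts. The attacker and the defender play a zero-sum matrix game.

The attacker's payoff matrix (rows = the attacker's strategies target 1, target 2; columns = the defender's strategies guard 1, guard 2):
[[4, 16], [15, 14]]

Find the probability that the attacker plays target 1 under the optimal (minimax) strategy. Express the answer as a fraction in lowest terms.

Row minima are 4 and 14, so the attacker's maximin is 14; column maxima are 15 and 16, so the defender's minimax is 15. These differ, so the equilibrium is in mixed strategies.
Let the attacker play target 1 with probability p. The defender is indifferent when 4p + 15(1−p) = 16p + 14(1−p), giving p = 1/13.

1/13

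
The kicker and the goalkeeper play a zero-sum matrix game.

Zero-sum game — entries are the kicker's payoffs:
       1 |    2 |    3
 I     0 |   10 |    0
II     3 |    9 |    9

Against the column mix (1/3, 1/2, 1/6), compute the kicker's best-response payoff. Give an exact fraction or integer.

7

I: (0)·(1/3) + (10)·(1/2) + (0)·(1/6) = 5.
II: (3)·(1/3) + (9)·(1/2) + (9)·(1/6) = 7.
The best pure response is II with expected payoff 7.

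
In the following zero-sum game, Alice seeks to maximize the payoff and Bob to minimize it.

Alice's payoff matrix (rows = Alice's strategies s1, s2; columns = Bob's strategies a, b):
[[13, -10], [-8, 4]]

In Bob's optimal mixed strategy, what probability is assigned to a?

2/5

Row minima are -10 and -8, so Alice's maximin is -8; column maxima are 13 and 4, so Bob's minimax is 4. These differ, so the equilibrium is in mixed strategies.
Let Bob play a with probability q. Alice is indifferent when 13q − 10(1−q) = −8q + 4(1−q), giving q = 2/5.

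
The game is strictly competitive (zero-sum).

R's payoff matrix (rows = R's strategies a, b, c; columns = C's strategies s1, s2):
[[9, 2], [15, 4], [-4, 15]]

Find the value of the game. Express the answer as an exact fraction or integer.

Row a is strictly dominated by row b, so R never plays it.
The remaining 2×2 game on (b, c) × (s1, s2) has no saddle point. Let R play b with probability p; indifference gives 15p − 4(1−p) = 4p + 15(1−p), so p = 19/30.
Similarly C's optimal q on s1 is 11/30, and the value is 15·(11/30) + (4)·(19/30) = 241/30.

241/30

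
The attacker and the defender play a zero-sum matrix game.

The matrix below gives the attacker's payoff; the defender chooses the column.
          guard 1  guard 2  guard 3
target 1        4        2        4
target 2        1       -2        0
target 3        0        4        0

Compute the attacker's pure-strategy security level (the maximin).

The worst-case payoff for each row is target 1: 2, target 2: -2, target 3: 0.
The best of these is 2.

2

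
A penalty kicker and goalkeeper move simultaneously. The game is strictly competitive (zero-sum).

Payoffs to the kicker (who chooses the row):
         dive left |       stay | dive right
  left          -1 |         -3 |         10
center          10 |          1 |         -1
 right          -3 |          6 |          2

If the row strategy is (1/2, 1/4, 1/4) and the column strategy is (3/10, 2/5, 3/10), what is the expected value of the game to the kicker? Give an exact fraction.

Against (3/10, 2/5, 3/10), each row's expected payoff is left: 3/2; center: 31/10; right: 21/10.
Taking the (1/2, 1/4, 1/4)-weighted average: (1/2)·(3/2) + (1/4)·(31/10) + (1/4)·(21/10) = 41/20.

41/20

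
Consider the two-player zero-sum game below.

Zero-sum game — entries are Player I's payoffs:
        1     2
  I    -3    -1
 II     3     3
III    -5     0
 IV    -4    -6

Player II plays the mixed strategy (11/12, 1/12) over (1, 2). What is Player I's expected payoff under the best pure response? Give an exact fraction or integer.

3

I: (-3)·(11/12) + (-1)·(1/12) = -17/6.
II: (3)·(11/12) + (3)·(1/12) = 3.
III: (-5)·(11/12) + (0)·(1/12) = -55/12.
IV: (-4)·(11/12) + (-6)·(1/12) = -25/6.
The best pure response is II with expected payoff 3.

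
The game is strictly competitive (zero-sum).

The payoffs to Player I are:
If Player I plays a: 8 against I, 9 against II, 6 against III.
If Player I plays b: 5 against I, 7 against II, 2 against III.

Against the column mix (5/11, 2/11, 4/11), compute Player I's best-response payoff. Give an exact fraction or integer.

82/11

a: (8)·(5/11) + (9)·(2/11) + (6)·(4/11) = 82/11.
b: (5)·(5/11) + (7)·(2/11) + (2)·(4/11) = 47/11.
The best pure response is a with expected payoff 82/11.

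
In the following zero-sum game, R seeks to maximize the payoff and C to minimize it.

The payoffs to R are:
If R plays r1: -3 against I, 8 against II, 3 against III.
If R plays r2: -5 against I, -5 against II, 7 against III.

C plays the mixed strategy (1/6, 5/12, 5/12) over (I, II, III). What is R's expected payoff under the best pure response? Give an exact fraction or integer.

r1: (-3)·(1/6) + (8)·(5/12) + (3)·(5/12) = 49/12.
r2: (-5)·(1/6) + (-5)·(5/12) + (7)·(5/12) = 0.
The best pure response is r1 with expected payoff 49/12.

49/12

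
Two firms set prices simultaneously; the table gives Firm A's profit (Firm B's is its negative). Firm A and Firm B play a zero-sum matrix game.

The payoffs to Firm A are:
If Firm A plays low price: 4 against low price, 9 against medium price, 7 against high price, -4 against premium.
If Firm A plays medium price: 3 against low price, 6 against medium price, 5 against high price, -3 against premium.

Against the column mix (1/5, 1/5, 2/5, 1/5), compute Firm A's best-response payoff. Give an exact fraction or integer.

23/5

low price: (4)·(1/5) + (9)·(1/5) + (7)·(2/5) + (-4)·(1/5) = 23/5.
medium price: (3)·(1/5) + (6)·(1/5) + (5)·(2/5) + (-3)·(1/5) = 16/5.
The best pure response is low price with expected payoff 23/5.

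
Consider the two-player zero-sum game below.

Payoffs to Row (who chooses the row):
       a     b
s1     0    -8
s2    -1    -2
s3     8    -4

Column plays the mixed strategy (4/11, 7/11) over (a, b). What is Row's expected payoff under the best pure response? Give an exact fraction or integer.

s1: (0)·(4/11) + (-8)·(7/11) = -56/11.
s2: (-1)·(4/11) + (-2)·(7/11) = -18/11.
s3: (8)·(4/11) + (-4)·(7/11) = 4/11.
The best pure response is s3 with expected payoff 4/11.

4/11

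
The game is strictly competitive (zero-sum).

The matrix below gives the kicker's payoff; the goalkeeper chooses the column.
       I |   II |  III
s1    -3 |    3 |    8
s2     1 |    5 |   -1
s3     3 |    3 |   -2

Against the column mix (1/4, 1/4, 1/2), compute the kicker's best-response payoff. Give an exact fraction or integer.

s1: (-3)·(1/4) + (3)·(1/4) + (8)·(1/2) = 4.
s2: (1)·(1/4) + (5)·(1/4) + (-1)·(1/2) = 1.
s3: (3)·(1/4) + (3)·(1/4) + (-2)·(1/2) = 1/2.
The best pure response is s1 with expected payoff 4.

4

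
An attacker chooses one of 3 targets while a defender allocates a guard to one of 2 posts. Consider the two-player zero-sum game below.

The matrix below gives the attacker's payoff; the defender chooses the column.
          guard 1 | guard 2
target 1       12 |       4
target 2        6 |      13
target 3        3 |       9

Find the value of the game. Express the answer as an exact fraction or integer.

Row target 3 is strictly dominated by row target 2, so the attacker never plays it.
The remaining 2×2 game on (target 1, target 2) × (guard 1, guard 2) has no saddle point. Let the attacker play target 1 with probability p; indifference gives 12p + 6(1−p) = 4p + 13(1−p), so p = 7/15.
Similarly the defender's optimal q on guard 1 is 3/5, and the value is 12·(3/5) + (4)·(2/5) = 44/5.

44/5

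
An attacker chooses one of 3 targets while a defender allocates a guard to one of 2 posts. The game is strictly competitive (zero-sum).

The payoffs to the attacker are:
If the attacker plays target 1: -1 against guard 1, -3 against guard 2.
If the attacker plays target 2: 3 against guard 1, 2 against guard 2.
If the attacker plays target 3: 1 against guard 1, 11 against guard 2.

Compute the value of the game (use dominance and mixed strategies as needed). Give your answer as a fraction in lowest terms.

31/11

Row target 1 is strictly dominated by row target 2, so the attacker never plays it.
The remaining 2×2 game on (target 2, target 3) × (guard 1, guard 2) has no saddle point. Let the attacker play target 2 with probability p; indifference gives 3p + (1−p) = 2p + 11(1−p), so p = 10/11.
Similarly the defender's optimal q on guard 1 is 9/11, and the value is 3·(9/11) + (2)·(2/11) = 31/11.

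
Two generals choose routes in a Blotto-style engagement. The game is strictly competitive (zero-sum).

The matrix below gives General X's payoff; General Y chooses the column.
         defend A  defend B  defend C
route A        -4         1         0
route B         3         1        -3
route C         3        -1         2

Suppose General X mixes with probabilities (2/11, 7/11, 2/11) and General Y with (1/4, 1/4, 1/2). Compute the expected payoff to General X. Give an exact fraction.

-2/11

Against (1/4, 1/4, 1/2), each row's expected payoff is route A: -3/4; route B: -1/2; route C: 3/2.
Taking the (2/11, 7/11, 2/11)-weighted average: (2/11)·(-3/4) + (7/11)·(-1/2) + (2/11)·(3/2) = -2/11.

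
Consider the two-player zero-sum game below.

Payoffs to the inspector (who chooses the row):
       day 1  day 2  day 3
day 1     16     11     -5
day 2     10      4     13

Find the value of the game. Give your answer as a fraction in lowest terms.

Column day 1 is strictly dominated by day 2 for the inspectee (it gives the inspector more in every row).
The remaining 2×2 game on (day 1, day 2) × (day 2, day 3) has no saddle point. Let the inspector play day 1 with probability p; indifference gives 11p + 4(1−p) = −5p + 13(1−p), so p = 9/25.
Similarly the inspectee's optimal q on day 2 is 18/25, and the value is 11·(18/25) + (-5)·(7/25) = 163/25.

163/25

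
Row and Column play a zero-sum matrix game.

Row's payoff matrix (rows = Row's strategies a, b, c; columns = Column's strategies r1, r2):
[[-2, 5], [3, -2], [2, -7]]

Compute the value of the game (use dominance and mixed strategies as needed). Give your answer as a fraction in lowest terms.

11/12

Row c is strictly dominated by row b, so Row never plays it.
The remaining 2×2 game on (a, b) × (r1, r2) has no saddle point. Let Row play a with probability p; indifference gives −2p + 3(1−p) = 5p − 2(1−p), so p = 5/12.
Similarly Column's optimal q on r1 is 7/12, and the value is -2·(7/12) + (5)·(5/12) = 11/12.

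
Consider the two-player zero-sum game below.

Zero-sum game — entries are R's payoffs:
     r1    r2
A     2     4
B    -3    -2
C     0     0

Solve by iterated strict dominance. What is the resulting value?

2

Row C is strictly dominated by row A (2>0, 4>0); eliminate C.
Column r2 is strictly dominated by r1 for C (2<4, -3<-2); eliminate r2.
Row B is strictly dominated by row A (2>-3); eliminate B.
Only (A, r1) remains, with payoff 2.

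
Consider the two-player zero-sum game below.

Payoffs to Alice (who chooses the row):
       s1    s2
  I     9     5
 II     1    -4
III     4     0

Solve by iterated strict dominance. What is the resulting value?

Column s1 is strictly dominated by s2 for Bob (5<9, -4<1, 0<4); eliminate s1.
Row II is strictly dominated by row I (5>-4); eliminate II.
Row III is strictly dominated by row I (5>0); eliminate III.
Only (I, s2) remains, with payoff 5.

5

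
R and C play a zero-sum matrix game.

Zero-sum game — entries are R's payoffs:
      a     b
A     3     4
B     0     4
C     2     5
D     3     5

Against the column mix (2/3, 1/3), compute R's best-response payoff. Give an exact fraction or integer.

11/3

A: (3)·(2/3) + (4)·(1/3) = 10/3.
B: (0)·(2/3) + (4)·(1/3) = 4/3.
C: (2)·(2/3) + (5)·(1/3) = 3.
D: (3)·(2/3) + (5)·(1/3) = 11/3.
The best pure response is D with expected payoff 11/3.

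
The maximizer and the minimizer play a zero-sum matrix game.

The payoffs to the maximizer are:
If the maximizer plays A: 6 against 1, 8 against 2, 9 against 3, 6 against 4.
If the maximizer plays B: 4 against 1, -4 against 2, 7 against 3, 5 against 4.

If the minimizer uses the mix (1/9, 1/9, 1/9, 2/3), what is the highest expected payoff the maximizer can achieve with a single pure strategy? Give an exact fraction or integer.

A: (6)·(1/9) + (8)·(1/9) + (9)·(1/9) + (6)·(2/3) = 59/9.
B: (4)·(1/9) + (-4)·(1/9) + (7)·(1/9) + (5)·(2/3) = 37/9.
The best pure response is A with expected payoff 59/9.

59/9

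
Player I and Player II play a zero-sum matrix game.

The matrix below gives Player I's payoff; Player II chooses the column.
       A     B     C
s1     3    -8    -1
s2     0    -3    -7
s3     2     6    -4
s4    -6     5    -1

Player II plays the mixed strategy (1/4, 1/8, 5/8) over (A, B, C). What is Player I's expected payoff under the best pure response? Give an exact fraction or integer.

s1: (3)·(1/4) + (-8)·(1/8) + (-1)·(5/8) = -7/8.
s2: (0)·(1/4) + (-3)·(1/8) + (-7)·(5/8) = -19/4.
s3: (2)·(1/4) + (6)·(1/8) + (-4)·(5/8) = -5/4.
s4: (-6)·(1/4) + (5)·(1/8) + (-1)·(5/8) = -3/2.
The best pure response is s1 with expected payoff -7/8.

-7/8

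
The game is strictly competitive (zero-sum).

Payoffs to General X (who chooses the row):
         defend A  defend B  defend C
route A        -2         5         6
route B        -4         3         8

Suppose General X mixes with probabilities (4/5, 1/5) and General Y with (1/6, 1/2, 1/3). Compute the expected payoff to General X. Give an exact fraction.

Against (1/6, 1/2, 1/3), each row's expected payoff is route A: 25/6; route B: 7/2.
Taking the (4/5, 1/5)-weighted average: (4/5)·(25/6) + (1/5)·(7/2) = 121/30.

121/30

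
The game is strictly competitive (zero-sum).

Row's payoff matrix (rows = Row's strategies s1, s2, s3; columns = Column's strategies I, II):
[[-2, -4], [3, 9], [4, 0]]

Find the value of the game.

18/5

Row s1 is strictly dominated by row s3, so Row never plays it.
The remaining 2×2 game on (s2, s3) × (I, II) has no saddle point. Let Row play s2 with probability p; indifference gives 3p + 4(1−p) = 9p, so p = 2/5.
Similarly Column's optimal q on I is 9/10, and the value is 3·(9/10) + (9)·(1/10) = 18/5.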